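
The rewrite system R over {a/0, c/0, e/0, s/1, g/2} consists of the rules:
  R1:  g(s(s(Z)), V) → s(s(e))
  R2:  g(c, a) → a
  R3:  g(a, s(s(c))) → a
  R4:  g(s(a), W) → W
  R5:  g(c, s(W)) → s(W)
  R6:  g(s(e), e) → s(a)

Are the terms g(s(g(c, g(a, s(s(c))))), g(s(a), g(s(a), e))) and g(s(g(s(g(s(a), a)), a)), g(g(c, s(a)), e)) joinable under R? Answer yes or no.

yes — NF(t₁) = e, NF(t₂) = e

Reduce t₁ = g(s(g(c, g(a, s(s(c))))), g(s(a), g(s(a), e))):
1. g(s(g(c, g(a, s(s(c))))), g(s(a), g(s(a), e)))  →  g(s(g(c, a)), g(s(a), g(s(a), e)))   [R3 at 1.1.2]
2. g(s(g(c, a)), g(s(a), g(s(a), e)))  →  g(s(a), g(s(a), g(s(a), e)))   [R2 at 1.1]
3. g(s(a), g(s(a), g(s(a), e)))  →  g(s(a), g(s(a), e))   [R4 at ε]
4. g(s(a), g(s(a), e))  →  g(s(a), e)   [R4 at ε]
5. g(s(a), e)  →  e   [R4 at ε]

Reduce t₂ = g(s(g(s(g(s(a), a)), a)), g(g(c, s(a)), e)):
1. g(s(g(s(g(s(a), a)), a)), g(g(c, s(a)), e))  →  g(s(g(s(a), a)), g(g(c, s(a)), e))   [R4 at 1.1.1.1]
2. g(s(g(s(a), a)), g(g(c, s(a)), e))  →  g(s(a), g(g(c, s(a)), e))   [R4 at 1.1]
3. g(s(a), g(g(c, s(a)), e))  →  g(g(c, s(a)), e)   [R4 at ε]
4. g(g(c, s(a)), e)  →  g(s(a), e)   [R5 at 1]
5. g(s(a), e)  →  e   [R4 at ε]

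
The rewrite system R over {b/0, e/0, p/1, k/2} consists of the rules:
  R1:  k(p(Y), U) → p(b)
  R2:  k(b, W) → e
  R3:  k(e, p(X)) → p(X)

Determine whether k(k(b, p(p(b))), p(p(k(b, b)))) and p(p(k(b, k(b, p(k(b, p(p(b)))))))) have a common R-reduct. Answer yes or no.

yes — NF(t₁) = p(p(e)), NF(t₂) = p(p(e))

Reduce t₁ = k(k(b, p(p(b))), p(p(k(b, b)))):
1. k(k(b, p(p(b))), p(p(k(b, b))))  →  k(e, p(p(k(b, b))))   [R2 at 1]
2. k(e, p(p(k(b, b))))  →  p(p(k(b, b)))   [R3 at ε]
3. p(p(k(b, b)))  →  p(p(e))   [R2 at 1.1]

Reduce t₂ = p(p(k(b, k(b, p(k(b, p(p(b)))))))):
1. p(p(k(b, k(b, p(k(b, p(p(b))))))))  →  p(p(e))   [R2 at 1.1]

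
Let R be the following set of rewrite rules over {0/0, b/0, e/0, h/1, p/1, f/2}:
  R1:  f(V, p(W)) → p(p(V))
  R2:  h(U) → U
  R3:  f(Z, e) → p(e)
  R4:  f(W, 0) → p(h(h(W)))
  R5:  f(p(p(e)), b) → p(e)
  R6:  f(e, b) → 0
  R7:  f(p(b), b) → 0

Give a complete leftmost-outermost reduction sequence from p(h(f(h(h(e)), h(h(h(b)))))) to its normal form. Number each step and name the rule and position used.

p(0)

1. p(h(f(h(h(e)), h(h(h(b))))))  →  p(f(h(h(e)), h(h(h(b)))))   [R2 at 1]
2. p(f(h(h(e)), h(h(h(b)))))  →  p(f(h(e), h(h(h(b)))))   [R2 at 1.1]
3. p(f(h(e), h(h(h(b)))))  →  p(f(e, h(h(h(b)))))   [R2 at 1.1]
4. p(f(e, h(h(h(b)))))  →  p(f(e, h(h(b))))   [R2 at 1.2]
5. p(f(e, h(h(b))))  →  p(f(e, h(b)))   [R2 at 1.2]
6. p(f(e, h(b)))  →  p(f(e, b))   [R2 at 1.2]
7. p(f(e, b))  →  p(0)   [R6 at 1]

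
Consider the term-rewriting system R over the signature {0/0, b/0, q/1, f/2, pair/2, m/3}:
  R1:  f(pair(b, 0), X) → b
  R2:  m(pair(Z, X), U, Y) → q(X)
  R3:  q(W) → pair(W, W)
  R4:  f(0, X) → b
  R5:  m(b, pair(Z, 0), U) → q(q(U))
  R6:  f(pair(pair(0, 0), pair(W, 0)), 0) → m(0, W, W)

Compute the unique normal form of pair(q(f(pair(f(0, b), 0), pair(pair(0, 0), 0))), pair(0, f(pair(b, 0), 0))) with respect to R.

pair(pair(b, b), pair(0, b))

1. pair(q(f(pair(f(0, b), 0), pair(pair(0, 0), 0))), pair(0, f(pair(b, 0), 0)))  →  pair(pair(f(pair(f(0, b), 0), pair(pair(0, 0), 0)), f(pair(f(0, b), 0), pair(pair(0, 0), 0))), pair(0, f(pair(b, 0), 0)))   [R3 at 1]
2. pair(pair(f(pair(f(0, b), 0), pair(pair(0, 0), 0)), f(pair(f(0, b), 0), pair(pair(0, 0), 0))), pair(0, f(pair(b, 0), 0)))  →  pair(pair(f(pair(b, 0), pair(pair(0, 0), 0)), f(pair(f(0, b), 0), pair(pair(0, 0), 0))), pair(0, f(pair(b, 0), 0)))   [R4 at 1.1.1.1]
3. pair(pair(f(pair(b, 0), pair(pair(0, 0), 0)), f(pair(f(0, b), 0), pair(pair(0, 0), 0))), pair(0, f(pair(b, 0), 0)))  →  pair(pair(b, f(pair(f(0, b), 0), pair(pair(0, 0), 0))), pair(0, f(pair(b, 0), 0)))   [R1 at 1.1]
4. pair(pair(b, f(pair(f(0, b), 0), pair(pair(0, 0), 0))), pair(0, f(pair(b, 0), 0)))  →  pair(pair(b, f(pair(b, 0), pair(pair(0, 0), 0))), pair(0, f(pair(b, 0), 0)))   [R4 at 1.2.1.1]
5. pair(pair(b, f(pair(b, 0), pair(pair(0, 0), 0))), pair(0, f(pair(b, 0), 0)))  →  pair(pair(b, b), pair(0, f(pair(b, 0), 0)))   [R1 at 1.2]
6. pair(pair(b, b), pair(0, f(pair(b, 0), 0)))  →  pair(pair(b, b), pair(0, b))   [R1 at 2.2]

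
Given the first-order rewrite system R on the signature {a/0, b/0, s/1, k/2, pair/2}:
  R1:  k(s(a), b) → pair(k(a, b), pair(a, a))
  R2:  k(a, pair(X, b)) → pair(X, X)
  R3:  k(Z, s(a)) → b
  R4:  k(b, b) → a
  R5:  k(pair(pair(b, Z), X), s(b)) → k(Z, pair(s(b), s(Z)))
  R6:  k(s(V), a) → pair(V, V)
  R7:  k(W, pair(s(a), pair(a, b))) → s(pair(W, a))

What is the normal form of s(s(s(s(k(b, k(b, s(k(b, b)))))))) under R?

1. s(s(s(s(k(b, k(b, s(k(b, b))))))))  →  s(s(s(s(k(b, k(b, s(a)))))))   [R4 at 1.1.1.1.2.2.1]
2. s(s(s(s(k(b, k(b, s(a)))))))  →  s(s(s(s(k(b, b)))))   [R3 at 1.1.1.1.2]
3. s(s(s(s(k(b, b)))))  →  s(s(s(s(a))))   [R4 at 1.1.1.1]

s(s(s(s(a))))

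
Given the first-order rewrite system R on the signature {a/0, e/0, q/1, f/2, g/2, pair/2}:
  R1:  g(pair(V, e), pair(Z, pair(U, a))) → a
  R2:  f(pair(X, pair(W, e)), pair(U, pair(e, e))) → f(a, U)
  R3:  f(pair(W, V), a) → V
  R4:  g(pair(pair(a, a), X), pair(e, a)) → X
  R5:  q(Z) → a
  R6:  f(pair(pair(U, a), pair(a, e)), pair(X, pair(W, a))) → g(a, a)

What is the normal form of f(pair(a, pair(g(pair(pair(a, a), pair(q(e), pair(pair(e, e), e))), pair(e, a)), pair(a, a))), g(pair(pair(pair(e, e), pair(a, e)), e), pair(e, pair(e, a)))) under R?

1. f(pair(a, pair(g(pair(pair(a, a), pair(q(e), pair(pair(e, e), e))), pair(e, a)), pair(a, a))), g(pair(pair(pair(e, e), pair(a, e)), e), pair(e, pair(e, a))))  →  f(pair(a, pair(pair(q(e), pair(pair(e, e), e)), pair(a, a))), g(pair(pair(pair(e, e), pair(a, e)), e), pair(e, pair(e, a))))   [R4 at 1.2.1]
2. f(pair(a, pair(pair(q(e), pair(pair(e, e), e)), pair(a, a))), g(pair(pair(pair(e, e), pair(a, e)), e), pair(e, pair(e, a))))  →  f(pair(a, pair(pair(a, pair(pair(e, e), e)), pair(a, a))), g(pair(pair(pair(e, e), pair(a, e)), e), pair(e, pair(e, a))))   [R5 at 1.2.1.1]
3. f(pair(a, pair(pair(a, pair(pair(e, e), e)), pair(a, a))), g(pair(pair(pair(e, e), pair(a, e)), e), pair(e, pair(e, a))))  →  f(pair(a, pair(pair(a, pair(pair(e, e), e)), pair(a, a))), a)   [R1 at 2]
4. f(pair(a, pair(pair(a, pair(pair(e, e), e)), pair(a, a))), a)  →  pair(pair(a, pair(pair(e, e), e)), pair(a, a))   [R3 at ε]

pair(pair(a, pair(pair(e, e), e)), pair(a, a))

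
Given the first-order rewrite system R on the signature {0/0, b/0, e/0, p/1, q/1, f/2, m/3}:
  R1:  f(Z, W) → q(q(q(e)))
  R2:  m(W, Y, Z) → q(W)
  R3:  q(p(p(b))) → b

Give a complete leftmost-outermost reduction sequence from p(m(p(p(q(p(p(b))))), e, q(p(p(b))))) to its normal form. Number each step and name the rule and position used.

1. p(m(p(p(q(p(p(b))))), e, q(p(p(b)))))  →  p(q(p(p(q(p(p(b)))))))   [R2 at 1]
2. p(q(p(p(q(p(p(b)))))))  →  p(q(p(p(b))))   [R3 at 1.1.1.1]
3. p(q(p(p(b))))  →  p(b)   [R3 at 1]

p(b)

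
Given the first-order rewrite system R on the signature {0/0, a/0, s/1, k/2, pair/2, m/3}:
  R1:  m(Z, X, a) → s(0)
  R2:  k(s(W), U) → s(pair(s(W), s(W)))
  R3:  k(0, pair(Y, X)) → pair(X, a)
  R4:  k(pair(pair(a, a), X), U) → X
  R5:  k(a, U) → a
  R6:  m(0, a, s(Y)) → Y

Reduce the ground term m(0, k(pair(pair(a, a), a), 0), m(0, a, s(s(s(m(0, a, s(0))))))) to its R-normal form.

s(0)

1. m(0, k(pair(pair(a, a), a), 0), m(0, a, s(s(s(m(0, a, s(0)))))))  →  m(0, a, m(0, a, s(s(s(m(0, a, s(0)))))))   [R4 at 2]
2. m(0, a, m(0, a, s(s(s(m(0, a, s(0)))))))  →  m(0, a, s(s(m(0, a, s(0)))))   [R6 at 3]
3. m(0, a, s(s(m(0, a, s(0)))))  →  s(m(0, a, s(0)))   [R6 at ε]
4. s(m(0, a, s(0)))  →  s(0)   [R6 at 1]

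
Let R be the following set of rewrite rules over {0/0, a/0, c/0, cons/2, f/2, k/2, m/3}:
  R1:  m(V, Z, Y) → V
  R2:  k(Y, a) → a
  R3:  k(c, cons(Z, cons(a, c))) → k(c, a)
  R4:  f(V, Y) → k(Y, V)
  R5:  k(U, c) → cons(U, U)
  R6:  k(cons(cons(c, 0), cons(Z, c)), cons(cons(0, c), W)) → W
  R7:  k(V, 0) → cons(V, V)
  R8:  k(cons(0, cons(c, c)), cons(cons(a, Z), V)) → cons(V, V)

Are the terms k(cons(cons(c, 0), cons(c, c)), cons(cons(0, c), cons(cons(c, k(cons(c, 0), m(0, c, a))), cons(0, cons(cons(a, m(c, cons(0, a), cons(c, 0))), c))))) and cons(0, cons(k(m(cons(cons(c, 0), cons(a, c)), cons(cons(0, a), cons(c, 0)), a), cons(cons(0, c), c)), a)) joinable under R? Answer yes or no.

Reduce t₁ = k(cons(cons(c, 0), cons(c, c)), cons(cons(0, c), cons(cons(c, k(cons(c, 0), m(0, c, a))), cons(0, cons(cons(a, m(c, cons(0, a), cons(c, 0))), c))))):
1. k(cons(cons(c, 0), cons(c, c)), cons(cons(0, c), cons(cons(c, k(cons(c, 0), m(0, c, a))), cons(0, cons(cons(a, m(c, cons(0, a), cons(c, 0))), c)))))  →  cons(cons(c, k(cons(c, 0), m(0, c, a))), cons(0, cons(cons(a, m(c, cons(0, a), cons(c, 0))), c)))   [R6 at ε]
2. cons(cons(c, k(cons(c, 0), m(0, c, a))), cons(0, cons(cons(a, m(c, cons(0, a), cons(c, 0))), c)))  →  cons(cons(c, k(cons(c, 0), 0)), cons(0, cons(cons(a, m(c, cons(0, a), cons(c, 0))), c)))   [R1 at 1.2.2]
3. cons(cons(c, k(cons(c, 0), 0)), cons(0, cons(cons(a, m(c, cons(0, a), cons(c, 0))), c)))  →  cons(cons(c, cons(cons(c, 0), cons(c, 0))), cons(0, cons(cons(a, m(c, cons(0, a), cons(c, 0))), c)))   [R7 at 1.2]
4. cons(cons(c, cons(cons(c, 0), cons(c, 0))), cons(0, cons(cons(a, m(c, cons(0, a), cons(c, 0))), c)))  →  cons(cons(c, cons(cons(c, 0), cons(c, 0))), cons(0, cons(cons(a, c), c)))   [R1 at 2.2.1.2]

Reduce t₂ = cons(0, cons(k(m(cons(cons(c, 0), cons(a, c)), cons(cons(0, a), cons(c, 0)), a), cons(cons(0, c), c)), a)):
1. cons(0, cons(k(m(cons(cons(c, 0), cons(a, c)), cons(cons(0, a), cons(c, 0)), a), cons(cons(0, c), c)), a))  →  cons(0, cons(k(cons(cons(c, 0), cons(a, c)), cons(cons(0, c), c)), a))   [R1 at 2.1.1]
2. cons(0, cons(k(cons(cons(c, 0), cons(a, c)), cons(cons(0, c), c)), a))  →  cons(0, cons(c, a))   [R6 at 2.1]

no — NF(t₁) = cons(cons(c, cons(cons(c, 0), cons(c, 0))), cons(0, cons(cons(a, c), c))), NF(t₂) = cons(0, cons(c, a))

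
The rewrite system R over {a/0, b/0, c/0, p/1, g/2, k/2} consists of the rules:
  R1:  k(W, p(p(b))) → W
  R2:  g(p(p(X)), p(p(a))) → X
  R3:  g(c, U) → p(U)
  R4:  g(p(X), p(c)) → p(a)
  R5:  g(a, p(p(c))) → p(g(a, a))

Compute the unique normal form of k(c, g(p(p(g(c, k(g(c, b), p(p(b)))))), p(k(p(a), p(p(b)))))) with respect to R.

c

1. k(c, g(p(p(g(c, k(g(c, b), p(p(b)))))), p(k(p(a), p(p(b))))))  →  k(c, g(p(p(p(k(g(c, b), p(p(b)))))), p(k(p(a), p(p(b))))))   [R3 at 2.1.1.1]
2. k(c, g(p(p(p(k(g(c, b), p(p(b)))))), p(k(p(a), p(p(b))))))  →  k(c, g(p(p(p(g(c, b)))), p(k(p(a), p(p(b))))))   [R1 at 2.1.1.1.1]
3. k(c, g(p(p(p(g(c, b)))), p(k(p(a), p(p(b))))))  →  k(c, g(p(p(p(p(b)))), p(k(p(a), p(p(b))))))   [R3 at 2.1.1.1.1]
4. k(c, g(p(p(p(p(b)))), p(k(p(a), p(p(b))))))  →  k(c, g(p(p(p(p(b)))), p(p(a))))   [R1 at 2.2.1]
5. k(c, g(p(p(p(p(b)))), p(p(a))))  →  k(c, p(p(b)))   [R2 at 2]
6. k(c, p(p(b)))  →  c   [R1 at ε]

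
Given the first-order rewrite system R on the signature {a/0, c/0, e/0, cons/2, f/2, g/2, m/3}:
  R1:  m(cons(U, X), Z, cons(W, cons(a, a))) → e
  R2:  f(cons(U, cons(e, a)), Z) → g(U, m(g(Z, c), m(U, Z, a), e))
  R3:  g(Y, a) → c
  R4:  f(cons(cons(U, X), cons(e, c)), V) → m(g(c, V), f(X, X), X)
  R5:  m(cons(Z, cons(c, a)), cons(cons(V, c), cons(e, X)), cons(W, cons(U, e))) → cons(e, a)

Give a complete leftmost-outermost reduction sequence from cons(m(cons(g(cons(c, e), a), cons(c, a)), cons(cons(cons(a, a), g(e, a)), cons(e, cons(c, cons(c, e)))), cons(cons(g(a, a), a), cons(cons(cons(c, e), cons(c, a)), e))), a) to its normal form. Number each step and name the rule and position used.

1. cons(m(cons(g(cons(c, e), a), cons(c, a)), cons(cons(cons(a, a), g(e, a)), cons(e, cons(c, cons(c, e)))), cons(cons(g(a, a), a), cons(cons(cons(c, e), cons(c, a)), e))), a)  →  cons(m(cons(c, cons(c, a)), cons(cons(cons(a, a), g(e, a)), cons(e, cons(c, cons(c, e)))), cons(cons(g(a, a), a), cons(cons(cons(c, e), cons(c, a)), e))), a)   [R3 at 1.1.1]
2. cons(m(cons(c, cons(c, a)), cons(cons(cons(a, a), g(e, a)), cons(e, cons(c, cons(c, e)))), cons(cons(g(a, a), a), cons(cons(cons(c, e), cons(c, a)), e))), a)  →  cons(m(cons(c, cons(c, a)), cons(cons(cons(a, a), c), cons(e, cons(c, cons(c, e)))), cons(cons(g(a, a), a), cons(cons(cons(c, e), cons(c, a)), e))), a)   [R3 at 1.2.1.2]
3. cons(m(cons(c, cons(c, a)), cons(cons(cons(a, a), c), cons(e, cons(c, cons(c, e)))), cons(cons(g(a, a), a), cons(cons(cons(c, e), cons(c, a)), e))), a)  →  cons(cons(e, a), a)   [R5 at 1]

cons(cons(e, a), a)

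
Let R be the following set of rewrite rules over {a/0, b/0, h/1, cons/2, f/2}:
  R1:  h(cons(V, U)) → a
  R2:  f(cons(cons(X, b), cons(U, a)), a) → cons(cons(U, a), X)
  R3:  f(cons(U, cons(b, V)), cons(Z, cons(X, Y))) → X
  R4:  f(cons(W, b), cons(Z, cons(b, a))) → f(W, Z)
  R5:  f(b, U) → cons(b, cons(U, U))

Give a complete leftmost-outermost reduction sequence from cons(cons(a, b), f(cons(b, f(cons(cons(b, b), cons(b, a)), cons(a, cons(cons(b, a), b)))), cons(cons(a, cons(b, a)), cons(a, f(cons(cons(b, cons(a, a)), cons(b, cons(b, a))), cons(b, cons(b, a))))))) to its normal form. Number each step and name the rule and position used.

cons(cons(a, b), a)

1. cons(cons(a, b), f(cons(b, f(cons(cons(b, b), cons(b, a)), cons(a, cons(cons(b, a), b)))), cons(cons(a, cons(b, a)), cons(a, f(cons(cons(b, cons(a, a)), cons(b, cons(b, a))), cons(b, cons(b, a)))))))  →  cons(cons(a, b), f(cons(b, cons(b, a)), cons(cons(a, cons(b, a)), cons(a, f(cons(cons(b, cons(a, a)), cons(b, cons(b, a))), cons(b, cons(b, a)))))))   [R3 at 2.1.2]
2. cons(cons(a, b), f(cons(b, cons(b, a)), cons(cons(a, cons(b, a)), cons(a, f(cons(cons(b, cons(a, a)), cons(b, cons(b, a))), cons(b, cons(b, a)))))))  →  cons(cons(a, b), a)   [R3 at 2]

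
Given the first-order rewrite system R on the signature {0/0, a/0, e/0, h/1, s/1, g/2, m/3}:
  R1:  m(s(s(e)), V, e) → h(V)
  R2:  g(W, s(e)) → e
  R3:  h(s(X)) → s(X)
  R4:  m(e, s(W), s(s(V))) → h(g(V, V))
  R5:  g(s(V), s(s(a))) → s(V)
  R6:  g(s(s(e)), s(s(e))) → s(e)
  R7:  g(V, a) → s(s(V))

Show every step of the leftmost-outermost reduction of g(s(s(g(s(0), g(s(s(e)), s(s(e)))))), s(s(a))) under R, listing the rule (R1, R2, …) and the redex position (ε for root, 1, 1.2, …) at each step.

s(s(e))

1. g(s(s(g(s(0), g(s(s(e)), s(s(e)))))), s(s(a)))  →  s(s(g(s(0), g(s(s(e)), s(s(e))))))   [R5 at ε]
2. s(s(g(s(0), g(s(s(e)), s(s(e))))))  →  s(s(g(s(0), s(e))))   [R6 at 1.1.2]
3. s(s(g(s(0), s(e))))  →  s(s(e))   [R2 at 1.1]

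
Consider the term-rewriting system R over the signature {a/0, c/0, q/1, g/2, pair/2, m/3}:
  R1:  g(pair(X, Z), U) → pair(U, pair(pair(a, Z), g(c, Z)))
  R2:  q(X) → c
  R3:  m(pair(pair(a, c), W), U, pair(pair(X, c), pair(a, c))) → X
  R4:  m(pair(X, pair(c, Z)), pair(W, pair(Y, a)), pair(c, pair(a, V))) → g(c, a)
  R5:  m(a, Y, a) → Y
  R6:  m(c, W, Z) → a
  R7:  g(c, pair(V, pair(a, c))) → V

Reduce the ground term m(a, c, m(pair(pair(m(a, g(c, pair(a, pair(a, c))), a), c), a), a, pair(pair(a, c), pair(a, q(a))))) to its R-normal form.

c

1. m(a, c, m(pair(pair(m(a, g(c, pair(a, pair(a, c))), a), c), a), a, pair(pair(a, c), pair(a, q(a)))))  →  m(a, c, m(pair(pair(g(c, pair(a, pair(a, c))), c), a), a, pair(pair(a, c), pair(a, q(a)))))   [R5 at 3.1.1.1]
2. m(a, c, m(pair(pair(g(c, pair(a, pair(a, c))), c), a), a, pair(pair(a, c), pair(a, q(a)))))  →  m(a, c, m(pair(pair(a, c), a), a, pair(pair(a, c), pair(a, q(a)))))   [R7 at 3.1.1.1]
3. m(a, c, m(pair(pair(a, c), a), a, pair(pair(a, c), pair(a, q(a)))))  →  m(a, c, m(pair(pair(a, c), a), a, pair(pair(a, c), pair(a, c))))   [R2 at 3.3.2.2]
4. m(a, c, m(pair(pair(a, c), a), a, pair(pair(a, c), pair(a, c))))  →  m(a, c, a)   [R3 at 3]
5. m(a, c, a)  →  c   [R5 at ε]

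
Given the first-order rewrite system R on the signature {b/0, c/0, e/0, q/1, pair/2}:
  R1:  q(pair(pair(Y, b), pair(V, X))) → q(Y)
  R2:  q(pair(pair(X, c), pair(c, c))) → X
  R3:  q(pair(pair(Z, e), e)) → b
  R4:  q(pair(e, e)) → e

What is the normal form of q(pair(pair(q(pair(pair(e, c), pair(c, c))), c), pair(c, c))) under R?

e

1. q(pair(pair(q(pair(pair(e, c), pair(c, c))), c), pair(c, c)))  →  q(pair(pair(e, c), pair(c, c)))   [R2 at ε]
2. q(pair(pair(e, c), pair(c, c)))  →  e   [R2 at ε]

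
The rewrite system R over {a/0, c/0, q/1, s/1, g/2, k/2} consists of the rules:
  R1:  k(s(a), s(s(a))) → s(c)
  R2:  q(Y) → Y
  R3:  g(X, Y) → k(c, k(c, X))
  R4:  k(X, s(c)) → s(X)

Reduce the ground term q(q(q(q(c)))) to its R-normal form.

1. q(q(q(q(c))))  →  q(q(q(c)))   [R2 at ε]
2. q(q(q(c)))  →  q(q(c))   [R2 at ε]
3. q(q(c))  →  q(c)   [R2 at ε]
4. q(c)  →  c   [R2 at ε]

c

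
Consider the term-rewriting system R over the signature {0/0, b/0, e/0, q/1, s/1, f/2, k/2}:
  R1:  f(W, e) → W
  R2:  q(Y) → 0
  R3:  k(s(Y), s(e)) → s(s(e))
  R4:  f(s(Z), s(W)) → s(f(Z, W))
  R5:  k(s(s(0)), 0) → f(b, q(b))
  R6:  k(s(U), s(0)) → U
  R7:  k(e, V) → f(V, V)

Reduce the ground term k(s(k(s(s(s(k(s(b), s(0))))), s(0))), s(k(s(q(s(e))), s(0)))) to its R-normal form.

s(s(b))

1. k(s(k(s(s(s(k(s(b), s(0))))), s(0))), s(k(s(q(s(e))), s(0))))  →  k(s(s(s(k(s(b), s(0))))), s(k(s(q(s(e))), s(0))))   [R6 at 1.1]
2. k(s(s(s(k(s(b), s(0))))), s(k(s(q(s(e))), s(0))))  →  k(s(s(s(b))), s(k(s(q(s(e))), s(0))))   [R6 at 1.1.1.1]
3. k(s(s(s(b))), s(k(s(q(s(e))), s(0))))  →  k(s(s(s(b))), s(q(s(e))))   [R6 at 2.1]
4. k(s(s(s(b))), s(q(s(e))))  →  k(s(s(s(b))), s(0))   [R2 at 2.1]
5. k(s(s(s(b))), s(0))  →  s(s(b))   [R6 at ε]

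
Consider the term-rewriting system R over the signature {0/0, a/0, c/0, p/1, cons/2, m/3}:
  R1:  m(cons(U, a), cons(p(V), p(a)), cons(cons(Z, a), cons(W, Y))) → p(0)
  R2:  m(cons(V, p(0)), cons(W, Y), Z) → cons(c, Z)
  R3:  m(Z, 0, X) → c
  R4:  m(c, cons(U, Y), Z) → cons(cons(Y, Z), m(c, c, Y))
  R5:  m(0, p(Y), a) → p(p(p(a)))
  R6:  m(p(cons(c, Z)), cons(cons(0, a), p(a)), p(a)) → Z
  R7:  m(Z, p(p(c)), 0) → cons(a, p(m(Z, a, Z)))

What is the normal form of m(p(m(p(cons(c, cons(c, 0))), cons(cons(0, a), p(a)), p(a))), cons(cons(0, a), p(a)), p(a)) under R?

0

1. m(p(m(p(cons(c, cons(c, 0))), cons(cons(0, a), p(a)), p(a))), cons(cons(0, a), p(a)), p(a))  →  m(p(cons(c, 0)), cons(cons(0, a), p(a)), p(a))   [R6 at 1.1]
2. m(p(cons(c, 0)), cons(cons(0, a), p(a)), p(a))  →  0   [R6 at ε]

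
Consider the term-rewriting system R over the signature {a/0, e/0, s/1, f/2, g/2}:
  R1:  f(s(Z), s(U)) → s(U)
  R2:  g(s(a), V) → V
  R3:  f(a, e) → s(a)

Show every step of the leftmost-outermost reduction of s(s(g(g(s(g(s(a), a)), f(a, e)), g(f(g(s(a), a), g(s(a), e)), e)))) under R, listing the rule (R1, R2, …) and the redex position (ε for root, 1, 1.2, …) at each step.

1. s(s(g(g(s(g(s(a), a)), f(a, e)), g(f(g(s(a), a), g(s(a), e)), e))))  →  s(s(g(g(s(a), f(a, e)), g(f(g(s(a), a), g(s(a), e)), e))))   [R2 at 1.1.1.1.1]
2. s(s(g(g(s(a), f(a, e)), g(f(g(s(a), a), g(s(a), e)), e))))  →  s(s(g(f(a, e), g(f(g(s(a), a), g(s(a), e)), e))))   [R2 at 1.1.1]
3. s(s(g(f(a, e), g(f(g(s(a), a), g(s(a), e)), e))))  →  s(s(g(s(a), g(f(g(s(a), a), g(s(a), e)), e))))   [R3 at 1.1.1]
4. s(s(g(s(a), g(f(g(s(a), a), g(s(a), e)), e))))  →  s(s(g(f(g(s(a), a), g(s(a), e)), e)))   [R2 at 1.1]
5. s(s(g(f(g(s(a), a), g(s(a), e)), e)))  →  s(s(g(f(a, g(s(a), e)), e)))   [R2 at 1.1.1.1]
6. s(s(g(f(a, g(s(a), e)), e)))  →  s(s(g(f(a, e), e)))   [R2 at 1.1.1.2]
7. s(s(g(f(a, e), e)))  →  s(s(g(s(a), e)))   [R3 at 1.1.1]
8. s(s(g(s(a), e)))  →  s(s(e))   [R2 at 1.1]

s(s(e))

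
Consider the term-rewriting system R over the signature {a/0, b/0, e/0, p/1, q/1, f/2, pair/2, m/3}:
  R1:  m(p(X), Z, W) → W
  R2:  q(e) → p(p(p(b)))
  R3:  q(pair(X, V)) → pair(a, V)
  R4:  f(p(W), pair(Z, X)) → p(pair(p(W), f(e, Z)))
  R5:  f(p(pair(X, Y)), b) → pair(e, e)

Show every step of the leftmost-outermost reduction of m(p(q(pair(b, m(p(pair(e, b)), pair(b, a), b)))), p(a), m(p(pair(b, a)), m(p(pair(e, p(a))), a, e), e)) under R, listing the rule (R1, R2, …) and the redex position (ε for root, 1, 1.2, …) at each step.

1. m(p(q(pair(b, m(p(pair(e, b)), pair(b, a), b)))), p(a), m(p(pair(b, a)), m(p(pair(e, p(a))), a, e), e))  →  m(p(pair(b, a)), m(p(pair(e, p(a))), a, e), e)   [R1 at ε]
2. m(p(pair(b, a)), m(p(pair(e, p(a))), a, e), e)  →  e   [R1 at ε]

e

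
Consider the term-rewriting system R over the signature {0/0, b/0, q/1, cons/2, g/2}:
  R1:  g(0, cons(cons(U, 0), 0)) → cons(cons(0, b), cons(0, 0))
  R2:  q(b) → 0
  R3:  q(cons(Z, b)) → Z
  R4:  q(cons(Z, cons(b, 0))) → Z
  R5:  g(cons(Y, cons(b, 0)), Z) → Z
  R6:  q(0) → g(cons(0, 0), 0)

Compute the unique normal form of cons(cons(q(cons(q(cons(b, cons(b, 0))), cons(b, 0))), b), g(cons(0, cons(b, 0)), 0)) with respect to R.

cons(cons(b, b), 0)

1. cons(cons(q(cons(q(cons(b, cons(b, 0))), cons(b, 0))), b), g(cons(0, cons(b, 0)), 0))  →  cons(cons(q(cons(b, cons(b, 0))), b), g(cons(0, cons(b, 0)), 0))   [R4 at 1.1]
2. cons(cons(q(cons(b, cons(b, 0))), b), g(cons(0, cons(b, 0)), 0))  →  cons(cons(b, b), g(cons(0, cons(b, 0)), 0))   [R4 at 1.1]
3. cons(cons(b, b), g(cons(0, cons(b, 0)), 0))  →  cons(cons(b, b), 0)   [R5 at 2]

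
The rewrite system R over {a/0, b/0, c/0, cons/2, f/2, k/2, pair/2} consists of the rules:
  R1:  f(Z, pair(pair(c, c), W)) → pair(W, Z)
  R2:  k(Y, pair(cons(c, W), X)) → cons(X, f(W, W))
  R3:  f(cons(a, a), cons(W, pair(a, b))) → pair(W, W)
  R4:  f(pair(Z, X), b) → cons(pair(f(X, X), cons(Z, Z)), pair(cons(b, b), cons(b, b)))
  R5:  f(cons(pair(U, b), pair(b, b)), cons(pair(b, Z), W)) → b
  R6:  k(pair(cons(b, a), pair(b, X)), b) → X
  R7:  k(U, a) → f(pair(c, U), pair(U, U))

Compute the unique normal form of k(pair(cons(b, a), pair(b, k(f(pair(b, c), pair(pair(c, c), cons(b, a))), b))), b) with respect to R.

c

1. k(pair(cons(b, a), pair(b, k(f(pair(b, c), pair(pair(c, c), cons(b, a))), b))), b)  →  k(f(pair(b, c), pair(pair(c, c), cons(b, a))), b)   [R6 at ε]
2. k(f(pair(b, c), pair(pair(c, c), cons(b, a))), b)  →  k(pair(cons(b, a), pair(b, c)), b)   [R1 at 1]
3. k(pair(cons(b, a), pair(b, c)), b)  →  c   [R6 at ε]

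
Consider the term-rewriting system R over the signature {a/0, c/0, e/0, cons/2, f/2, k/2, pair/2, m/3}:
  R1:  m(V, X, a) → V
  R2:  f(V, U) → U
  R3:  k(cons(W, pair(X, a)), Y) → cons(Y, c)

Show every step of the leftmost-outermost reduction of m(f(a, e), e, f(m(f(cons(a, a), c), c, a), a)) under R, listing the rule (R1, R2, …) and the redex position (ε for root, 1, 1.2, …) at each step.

1. m(f(a, e), e, f(m(f(cons(a, a), c), c, a), a))  →  m(e, e, f(m(f(cons(a, a), c), c, a), a))   [R2 at 1]
2. m(e, e, f(m(f(cons(a, a), c), c, a), a))  →  m(e, e, a)   [R2 at 3]
3. m(e, e, a)  →  e   [R1 at ε]

e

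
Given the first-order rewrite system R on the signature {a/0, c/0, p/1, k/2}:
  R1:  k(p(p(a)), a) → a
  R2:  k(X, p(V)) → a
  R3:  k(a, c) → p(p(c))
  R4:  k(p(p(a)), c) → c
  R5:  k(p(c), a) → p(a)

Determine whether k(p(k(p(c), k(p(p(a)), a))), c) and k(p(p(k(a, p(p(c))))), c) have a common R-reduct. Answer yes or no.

yes — NF(t₁) = c, NF(t₂) = c

Reduce t₁ = k(p(k(p(c), k(p(p(a)), a))), c):
1. k(p(k(p(c), k(p(p(a)), a))), c)  →  k(p(k(p(c), a)), c)   [R1 at 1.1.2]
2. k(p(k(p(c), a)), c)  →  k(p(p(a)), c)   [R5 at 1.1]
3. k(p(p(a)), c)  →  c   [R4 at ε]

Reduce t₂ = k(p(p(k(a, p(p(c))))), c):
1. k(p(p(k(a, p(p(c))))), c)  →  k(p(p(a)), c)   [R2 at 1.1.1]
2. k(p(p(a)), c)  →  c   [R4 at ε]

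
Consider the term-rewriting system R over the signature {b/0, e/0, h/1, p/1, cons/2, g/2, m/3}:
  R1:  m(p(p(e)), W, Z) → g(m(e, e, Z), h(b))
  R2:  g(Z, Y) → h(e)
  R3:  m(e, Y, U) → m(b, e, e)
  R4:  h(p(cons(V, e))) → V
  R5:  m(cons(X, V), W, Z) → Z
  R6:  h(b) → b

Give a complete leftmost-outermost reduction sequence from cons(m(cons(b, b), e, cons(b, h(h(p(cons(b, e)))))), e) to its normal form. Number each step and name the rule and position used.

cons(cons(b, b), e)

1. cons(m(cons(b, b), e, cons(b, h(h(p(cons(b, e)))))), e)  →  cons(cons(b, h(h(p(cons(b, e))))), e)   [R5 at 1]
2. cons(cons(b, h(h(p(cons(b, e))))), e)  →  cons(cons(b, h(b)), e)   [R4 at 1.2.1]
3. cons(cons(b, h(b)), e)  →  cons(cons(b, b), e)   [R6 at 1.2]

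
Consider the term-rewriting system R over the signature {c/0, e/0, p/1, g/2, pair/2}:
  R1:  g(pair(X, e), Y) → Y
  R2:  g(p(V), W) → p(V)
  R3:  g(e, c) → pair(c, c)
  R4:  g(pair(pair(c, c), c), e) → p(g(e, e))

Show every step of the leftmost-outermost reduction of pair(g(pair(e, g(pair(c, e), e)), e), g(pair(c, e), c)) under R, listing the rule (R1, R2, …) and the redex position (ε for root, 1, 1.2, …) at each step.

1. pair(g(pair(e, g(pair(c, e), e)), e), g(pair(c, e), c))  →  pair(g(pair(e, e), e), g(pair(c, e), c))   [R1 at 1.1.2]
2. pair(g(pair(e, e), e), g(pair(c, e), c))  →  pair(e, g(pair(c, e), c))   [R1 at 1]
3. pair(e, g(pair(c, e), c))  →  pair(e, c)   [R1 at 2]

pair(e, c)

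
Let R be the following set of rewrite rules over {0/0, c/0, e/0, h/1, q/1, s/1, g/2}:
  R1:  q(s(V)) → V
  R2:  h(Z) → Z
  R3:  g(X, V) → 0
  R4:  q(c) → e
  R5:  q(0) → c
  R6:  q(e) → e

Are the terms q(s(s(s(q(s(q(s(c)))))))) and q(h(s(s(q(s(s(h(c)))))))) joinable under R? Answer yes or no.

Reduce t₁ = q(s(s(s(q(s(q(s(c)))))))):
1. q(s(s(s(q(s(q(s(c))))))))  →  s(s(q(s(q(s(c))))))   [R1 at ε]
2. s(s(q(s(q(s(c))))))  →  s(s(q(s(c))))   [R1 at 1.1]
3. s(s(q(s(c))))  →  s(s(c))   [R1 at 1.1]

Reduce t₂ = q(h(s(s(q(s(s(h(c)))))))):
1. q(h(s(s(q(s(s(h(c))))))))  →  q(s(s(q(s(s(h(c)))))))   [R2 at 1]
2. q(s(s(q(s(s(h(c)))))))  →  s(q(s(s(h(c)))))   [R1 at ε]
3. s(q(s(s(h(c)))))  →  s(s(h(c)))   [R1 at 1]
4. s(s(h(c)))  →  s(s(c))   [R2 at 1.1]

yes — NF(t₁) = s(s(c)), NF(t₂) = s(s(c))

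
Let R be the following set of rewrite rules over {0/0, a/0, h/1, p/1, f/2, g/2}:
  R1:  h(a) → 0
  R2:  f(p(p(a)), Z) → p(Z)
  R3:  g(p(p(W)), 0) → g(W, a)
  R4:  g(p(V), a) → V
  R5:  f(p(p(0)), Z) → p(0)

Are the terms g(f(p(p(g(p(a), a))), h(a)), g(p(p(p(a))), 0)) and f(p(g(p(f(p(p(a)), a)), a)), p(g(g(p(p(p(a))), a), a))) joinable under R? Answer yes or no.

no — NF(t₁) = 0, NF(t₂) = p(p(p(a)))

Reduce t₁ = g(f(p(p(g(p(a), a))), h(a)), g(p(p(p(a))), 0)):
1. g(f(p(p(g(p(a), a))), h(a)), g(p(p(p(a))), 0))  →  g(f(p(p(a)), h(a)), g(p(p(p(a))), 0))   [R4 at 1.1.1.1]
2. g(f(p(p(a)), h(a)), g(p(p(p(a))), 0))  →  g(p(h(a)), g(p(p(p(a))), 0))   [R2 at 1]
3. g(p(h(a)), g(p(p(p(a))), 0))  →  g(p(0), g(p(p(p(a))), 0))   [R1 at 1.1]
4. g(p(0), g(p(p(p(a))), 0))  →  g(p(0), g(p(a), a))   [R3 at 2]
5. g(p(0), g(p(a), a))  →  g(p(0), a)   [R4 at 2]
6. g(p(0), a)  →  0   [R4 at ε]

Reduce t₂ = f(p(g(p(f(p(p(a)), a)), a)), p(g(g(p(p(p(a))), a), a))):
1. f(p(g(p(f(p(p(a)), a)), a)), p(g(g(p(p(p(a))), a), a)))  →  f(p(f(p(p(a)), a)), p(g(g(p(p(p(a))), a), a)))   [R4 at 1.1]
2. f(p(f(p(p(a)), a)), p(g(g(p(p(p(a))), a), a)))  →  f(p(p(a)), p(g(g(p(p(p(a))), a), a)))   [R2 at 1.1]
3. f(p(p(a)), p(g(g(p(p(p(a))), a), a)))  →  p(p(g(g(p(p(p(a))), a), a)))   [R2 at ε]
4. p(p(g(g(p(p(p(a))), a), a)))  →  p(p(g(p(p(a)), a)))   [R4 at 1.1.1]
5. p(p(g(p(p(a)), a)))  →  p(p(p(a)))   [R4 at 1.1]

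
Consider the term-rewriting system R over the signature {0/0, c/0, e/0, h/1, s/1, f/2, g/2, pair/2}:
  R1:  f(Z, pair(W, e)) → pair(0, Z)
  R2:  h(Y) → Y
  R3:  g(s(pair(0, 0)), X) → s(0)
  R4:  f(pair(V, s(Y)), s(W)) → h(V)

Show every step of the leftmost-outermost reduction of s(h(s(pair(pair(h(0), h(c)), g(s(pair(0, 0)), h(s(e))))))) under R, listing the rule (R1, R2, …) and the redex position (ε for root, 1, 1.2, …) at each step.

1. s(h(s(pair(pair(h(0), h(c)), g(s(pair(0, 0)), h(s(e)))))))  →  s(s(pair(pair(h(0), h(c)), g(s(pair(0, 0)), h(s(e))))))   [R2 at 1]
2. s(s(pair(pair(h(0), h(c)), g(s(pair(0, 0)), h(s(e))))))  →  s(s(pair(pair(0, h(c)), g(s(pair(0, 0)), h(s(e))))))   [R2 at 1.1.1.1]
3. s(s(pair(pair(0, h(c)), g(s(pair(0, 0)), h(s(e))))))  →  s(s(pair(pair(0, c), g(s(pair(0, 0)), h(s(e))))))   [R2 at 1.1.1.2]
4. s(s(pair(pair(0, c), g(s(pair(0, 0)), h(s(e))))))  →  s(s(pair(pair(0, c), s(0))))   [R3 at 1.1.2]

s(s(pair(pair(0, c), s(0))))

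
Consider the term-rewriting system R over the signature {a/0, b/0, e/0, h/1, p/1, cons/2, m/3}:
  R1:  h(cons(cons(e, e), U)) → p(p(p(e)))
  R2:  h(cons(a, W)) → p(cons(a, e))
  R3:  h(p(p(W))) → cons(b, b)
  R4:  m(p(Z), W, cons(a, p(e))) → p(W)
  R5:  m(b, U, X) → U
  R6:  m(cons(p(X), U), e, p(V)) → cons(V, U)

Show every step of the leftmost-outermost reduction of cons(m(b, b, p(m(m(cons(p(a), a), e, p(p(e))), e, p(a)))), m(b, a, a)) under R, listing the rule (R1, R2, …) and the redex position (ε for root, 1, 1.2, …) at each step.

1. cons(m(b, b, p(m(m(cons(p(a), a), e, p(p(e))), e, p(a)))), m(b, a, a))  →  cons(b, m(b, a, a))   [R5 at 1]
2. cons(b, m(b, a, a))  →  cons(b, a)   [R5 at 2]

cons(b, a)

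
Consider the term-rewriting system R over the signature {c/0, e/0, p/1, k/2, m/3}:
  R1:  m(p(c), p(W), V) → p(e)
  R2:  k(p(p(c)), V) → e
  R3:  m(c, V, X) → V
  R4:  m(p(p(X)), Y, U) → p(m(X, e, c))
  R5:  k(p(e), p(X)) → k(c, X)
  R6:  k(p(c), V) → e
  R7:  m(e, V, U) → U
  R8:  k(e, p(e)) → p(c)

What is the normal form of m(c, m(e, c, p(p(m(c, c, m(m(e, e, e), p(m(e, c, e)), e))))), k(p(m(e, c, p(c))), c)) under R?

p(p(c))

1. m(c, m(e, c, p(p(m(c, c, m(m(e, e, e), p(m(e, c, e)), e))))), k(p(m(e, c, p(c))), c))  →  m(e, c, p(p(m(c, c, m(m(e, e, e), p(m(e, c, e)), e)))))   [R3 at ε]
2. m(e, c, p(p(m(c, c, m(m(e, e, e), p(m(e, c, e)), e)))))  →  p(p(m(c, c, m(m(e, e, e), p(m(e, c, e)), e))))   [R7 at ε]
3. p(p(m(c, c, m(m(e, e, e), p(m(e, c, e)), e))))  →  p(p(c))   [R3 at 1.1]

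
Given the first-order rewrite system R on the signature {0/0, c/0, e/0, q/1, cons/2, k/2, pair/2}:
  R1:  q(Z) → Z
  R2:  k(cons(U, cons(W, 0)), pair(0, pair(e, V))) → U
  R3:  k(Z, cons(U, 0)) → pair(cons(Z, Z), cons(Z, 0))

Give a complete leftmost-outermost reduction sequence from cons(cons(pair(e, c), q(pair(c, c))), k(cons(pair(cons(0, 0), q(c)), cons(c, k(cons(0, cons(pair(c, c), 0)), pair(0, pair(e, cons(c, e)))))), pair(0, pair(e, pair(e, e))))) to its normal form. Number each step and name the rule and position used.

cons(cons(pair(e, c), pair(c, c)), pair(cons(0, 0), c))

1. cons(cons(pair(e, c), q(pair(c, c))), k(cons(pair(cons(0, 0), q(c)), cons(c, k(cons(0, cons(pair(c, c), 0)), pair(0, pair(e, cons(c, e)))))), pair(0, pair(e, pair(e, e)))))  →  cons(cons(pair(e, c), pair(c, c)), k(cons(pair(cons(0, 0), q(c)), cons(c, k(cons(0, cons(pair(c, c), 0)), pair(0, pair(e, cons(c, e)))))), pair(0, pair(e, pair(e, e)))))   [R1 at 1.2]
2. cons(cons(pair(e, c), pair(c, c)), k(cons(pair(cons(0, 0), q(c)), cons(c, k(cons(0, cons(pair(c, c), 0)), pair(0, pair(e, cons(c, e)))))), pair(0, pair(e, pair(e, e)))))  →  cons(cons(pair(e, c), pair(c, c)), k(cons(pair(cons(0, 0), c), cons(c, k(cons(0, cons(pair(c, c), 0)), pair(0, pair(e, cons(c, e)))))), pair(0, pair(e, pair(e, e)))))   [R1 at 2.1.1.2]
3. cons(cons(pair(e, c), pair(c, c)), k(cons(pair(cons(0, 0), c), cons(c, k(cons(0, cons(pair(c, c), 0)), pair(0, pair(e, cons(c, e)))))), pair(0, pair(e, pair(e, e)))))  →  cons(cons(pair(e, c), pair(c, c)), k(cons(pair(cons(0, 0), c), cons(c, 0)), pair(0, pair(e, pair(e, e)))))   [R2 at 2.1.2.2]
4. cons(cons(pair(e, c), pair(c, c)), k(cons(pair(cons(0, 0), c), cons(c, 0)), pair(0, pair(e, pair(e, e)))))  →  cons(cons(pair(e, c), pair(c, c)), pair(cons(0, 0), c))   [R2 at 2]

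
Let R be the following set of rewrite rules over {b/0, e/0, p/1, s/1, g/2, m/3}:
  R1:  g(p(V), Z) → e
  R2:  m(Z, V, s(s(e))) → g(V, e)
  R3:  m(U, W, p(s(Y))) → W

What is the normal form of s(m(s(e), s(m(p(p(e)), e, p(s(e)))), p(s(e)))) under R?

s(s(e))

1. s(m(s(e), s(m(p(p(e)), e, p(s(e)))), p(s(e))))  →  s(s(m(p(p(e)), e, p(s(e)))))   [R3 at 1]
2. s(s(m(p(p(e)), e, p(s(e)))))  →  s(s(e))   [R3 at 1.1]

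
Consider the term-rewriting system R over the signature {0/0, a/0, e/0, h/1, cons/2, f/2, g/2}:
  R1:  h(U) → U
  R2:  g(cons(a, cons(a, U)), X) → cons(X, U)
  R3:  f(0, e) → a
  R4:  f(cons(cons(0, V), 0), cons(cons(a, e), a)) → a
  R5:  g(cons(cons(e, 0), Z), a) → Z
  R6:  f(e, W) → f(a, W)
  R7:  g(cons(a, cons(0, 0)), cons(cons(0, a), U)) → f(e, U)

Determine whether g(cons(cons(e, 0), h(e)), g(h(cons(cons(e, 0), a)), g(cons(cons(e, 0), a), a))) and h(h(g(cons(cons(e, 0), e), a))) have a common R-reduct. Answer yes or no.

yes — NF(t₁) = e, NF(t₂) = e

Reduce t₁ = g(cons(cons(e, 0), h(e)), g(h(cons(cons(e, 0), a)), g(cons(cons(e, 0), a), a))):
1. g(cons(cons(e, 0), h(e)), g(h(cons(cons(e, 0), a)), g(cons(cons(e, 0), a), a)))  →  g(cons(cons(e, 0), e), g(h(cons(cons(e, 0), a)), g(cons(cons(e, 0), a), a)))   [R1 at 1.2]
2. g(cons(cons(e, 0), e), g(h(cons(cons(e, 0), a)), g(cons(cons(e, 0), a), a)))  →  g(cons(cons(e, 0), e), g(cons(cons(e, 0), a), g(cons(cons(e, 0), a), a)))   [R1 at 2.1]
3. g(cons(cons(e, 0), e), g(cons(cons(e, 0), a), g(cons(cons(e, 0), a), a)))  →  g(cons(cons(e, 0), e), g(cons(cons(e, 0), a), a))   [R5 at 2.2]
4. g(cons(cons(e, 0), e), g(cons(cons(e, 0), a), a))  →  g(cons(cons(e, 0), e), a)   [R5 at 2]
5. g(cons(cons(e, 0), e), a)  →  e   [R5 at ε]

Reduce t₂ = h(h(g(cons(cons(e, 0), e), a))):
1. h(h(g(cons(cons(e, 0), e), a)))  →  h(g(cons(cons(e, 0), e), a))   [R1 at ε]
2. h(g(cons(cons(e, 0), e), a))  →  g(cons(cons(e, 0), e), a)   [R1 at ε]
3. g(cons(cons(e, 0), e), a)  →  e   [R5 at ε]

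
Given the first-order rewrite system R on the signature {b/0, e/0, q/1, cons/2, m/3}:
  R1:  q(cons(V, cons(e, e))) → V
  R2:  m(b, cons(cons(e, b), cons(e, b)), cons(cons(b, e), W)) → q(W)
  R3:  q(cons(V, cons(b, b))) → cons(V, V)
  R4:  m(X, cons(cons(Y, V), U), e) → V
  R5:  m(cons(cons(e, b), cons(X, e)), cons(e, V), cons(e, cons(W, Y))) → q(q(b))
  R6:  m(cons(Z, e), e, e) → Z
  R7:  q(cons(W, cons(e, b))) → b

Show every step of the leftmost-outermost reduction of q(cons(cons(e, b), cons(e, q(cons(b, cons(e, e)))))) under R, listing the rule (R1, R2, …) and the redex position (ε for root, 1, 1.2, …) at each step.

b

1. q(cons(cons(e, b), cons(e, q(cons(b, cons(e, e))))))  →  q(cons(cons(e, b), cons(e, b)))   [R1 at 1.2.2]
2. q(cons(cons(e, b), cons(e, b)))  →  b   [R7 at ε]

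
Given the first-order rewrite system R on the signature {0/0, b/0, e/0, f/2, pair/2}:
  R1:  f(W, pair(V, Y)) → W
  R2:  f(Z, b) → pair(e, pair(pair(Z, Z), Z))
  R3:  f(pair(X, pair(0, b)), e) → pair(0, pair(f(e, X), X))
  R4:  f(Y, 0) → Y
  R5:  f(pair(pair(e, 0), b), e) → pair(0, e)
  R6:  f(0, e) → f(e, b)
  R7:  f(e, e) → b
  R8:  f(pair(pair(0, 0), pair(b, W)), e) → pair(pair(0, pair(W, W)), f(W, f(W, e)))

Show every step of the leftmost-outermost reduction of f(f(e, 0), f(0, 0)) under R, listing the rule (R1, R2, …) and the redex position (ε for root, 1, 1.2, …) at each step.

1. f(f(e, 0), f(0, 0))  →  f(e, f(0, 0))   [R4 at 1]
2. f(e, f(0, 0))  →  f(e, 0)   [R4 at 2]
3. f(e, 0)  →  e   [R4 at ε]

e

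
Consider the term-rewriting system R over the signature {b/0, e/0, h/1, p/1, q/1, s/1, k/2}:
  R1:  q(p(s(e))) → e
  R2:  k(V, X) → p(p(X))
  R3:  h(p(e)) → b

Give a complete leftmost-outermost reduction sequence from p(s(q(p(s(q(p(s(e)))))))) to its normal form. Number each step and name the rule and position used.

1. p(s(q(p(s(q(p(s(e))))))))  →  p(s(q(p(s(e)))))   [R1 at 1.1.1.1.1]
2. p(s(q(p(s(e)))))  →  p(s(e))   [R1 at 1.1]

p(s(e))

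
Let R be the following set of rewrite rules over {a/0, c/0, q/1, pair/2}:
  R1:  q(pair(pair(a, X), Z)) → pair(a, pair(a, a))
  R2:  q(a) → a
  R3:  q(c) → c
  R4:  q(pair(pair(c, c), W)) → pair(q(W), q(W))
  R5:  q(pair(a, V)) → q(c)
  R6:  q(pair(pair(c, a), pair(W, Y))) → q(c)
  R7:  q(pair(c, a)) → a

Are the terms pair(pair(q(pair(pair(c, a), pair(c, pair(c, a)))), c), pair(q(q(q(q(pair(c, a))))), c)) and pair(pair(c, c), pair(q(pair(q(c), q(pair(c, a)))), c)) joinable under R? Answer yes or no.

Reduce t₁ = pair(pair(q(pair(pair(c, a), pair(c, pair(c, a)))), c), pair(q(q(q(q(pair(c, a))))), c)):
1. pair(pair(q(pair(pair(c, a), pair(c, pair(c, a)))), c), pair(q(q(q(q(pair(c, a))))), c))  →  pair(pair(q(c), c), pair(q(q(q(q(pair(c, a))))), c))   [R6 at 1.1]
2. pair(pair(q(c), c), pair(q(q(q(q(pair(c, a))))), c))  →  pair(pair(c, c), pair(q(q(q(q(pair(c, a))))), c))   [R3 at 1.1]
3. pair(pair(c, c), pair(q(q(q(q(pair(c, a))))), c))  →  pair(pair(c, c), pair(q(q(q(a))), c))   [R7 at 2.1.1.1.1]
4. pair(pair(c, c), pair(q(q(q(a))), c))  →  pair(pair(c, c), pair(q(q(a)), c))   [R2 at 2.1.1.1]
5. pair(pair(c, c), pair(q(q(a)), c))  →  pair(pair(c, c), pair(q(a), c))   [R2 at 2.1.1]
6. pair(pair(c, c), pair(q(a), c))  →  pair(pair(c, c), pair(a, c))   [R2 at 2.1]

Reduce t₂ = pair(pair(c, c), pair(q(pair(q(c), q(pair(c, a)))), c)):
1. pair(pair(c, c), pair(q(pair(q(c), q(pair(c, a)))), c))  →  pair(pair(c, c), pair(q(pair(c, q(pair(c, a)))), c))   [R3 at 2.1.1.1]
2. pair(pair(c, c), pair(q(pair(c, q(pair(c, a)))), c))  →  pair(pair(c, c), pair(q(pair(c, a)), c))   [R7 at 2.1.1.2]
3. pair(pair(c, c), pair(q(pair(c, a)), c))  →  pair(pair(c, c), pair(a, c))   [R7 at 2.1]

yes — NF(t₁) = pair(pair(c, c), pair(a, c)), NF(t₂) = pair(pair(c, c), pair(a, c))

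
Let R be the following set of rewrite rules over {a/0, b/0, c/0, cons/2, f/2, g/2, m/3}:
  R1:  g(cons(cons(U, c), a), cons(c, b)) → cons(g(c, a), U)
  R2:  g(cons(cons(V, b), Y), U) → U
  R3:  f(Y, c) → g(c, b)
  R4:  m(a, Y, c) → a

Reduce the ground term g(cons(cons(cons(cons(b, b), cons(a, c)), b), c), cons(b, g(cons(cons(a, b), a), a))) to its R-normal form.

cons(b, a)

1. g(cons(cons(cons(cons(b, b), cons(a, c)), b), c), cons(b, g(cons(cons(a, b), a), a)))  →  cons(b, g(cons(cons(a, b), a), a))   [R2 at ε]
2. cons(b, g(cons(cons(a, b), a), a))  →  cons(b, a)   [R2 at 2]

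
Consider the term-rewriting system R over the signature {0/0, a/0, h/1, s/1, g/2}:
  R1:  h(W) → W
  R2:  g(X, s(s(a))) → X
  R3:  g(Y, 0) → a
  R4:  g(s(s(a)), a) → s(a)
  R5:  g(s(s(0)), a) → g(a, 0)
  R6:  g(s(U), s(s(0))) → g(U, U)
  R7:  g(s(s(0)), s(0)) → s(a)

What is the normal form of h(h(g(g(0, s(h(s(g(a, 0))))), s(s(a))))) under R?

1. h(h(g(g(0, s(h(s(g(a, 0))))), s(s(a)))))  →  h(g(g(0, s(h(s(g(a, 0))))), s(s(a))))   [R1 at ε]
2. h(g(g(0, s(h(s(g(a, 0))))), s(s(a))))  →  g(g(0, s(h(s(g(a, 0))))), s(s(a)))   [R1 at ε]
3. g(g(0, s(h(s(g(a, 0))))), s(s(a)))  →  g(0, s(h(s(g(a, 0)))))   [R2 at ε]
4. g(0, s(h(s(g(a, 0)))))  →  g(0, s(s(g(a, 0))))   [R1 at 2.1]
5. g(0, s(s(g(a, 0))))  →  g(0, s(s(a)))   [R3 at 2.1.1]
6. g(0, s(s(a)))  →  0   [R2 at ε]

0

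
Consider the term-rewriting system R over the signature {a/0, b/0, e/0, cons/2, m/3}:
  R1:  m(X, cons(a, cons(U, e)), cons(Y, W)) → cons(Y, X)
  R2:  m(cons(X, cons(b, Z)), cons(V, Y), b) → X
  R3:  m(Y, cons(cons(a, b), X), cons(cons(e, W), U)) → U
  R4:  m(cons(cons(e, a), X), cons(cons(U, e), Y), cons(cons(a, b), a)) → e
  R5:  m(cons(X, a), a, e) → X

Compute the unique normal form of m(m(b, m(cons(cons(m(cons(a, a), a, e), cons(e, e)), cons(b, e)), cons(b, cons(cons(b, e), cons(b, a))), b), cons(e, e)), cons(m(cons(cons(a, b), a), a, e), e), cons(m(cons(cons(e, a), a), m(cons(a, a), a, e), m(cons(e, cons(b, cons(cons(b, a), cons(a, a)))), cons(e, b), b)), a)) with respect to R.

a

1. m(m(b, m(cons(cons(m(cons(a, a), a, e), cons(e, e)), cons(b, e)), cons(b, cons(cons(b, e), cons(b, a))), b), cons(e, e)), cons(m(cons(cons(a, b), a), a, e), e), cons(m(cons(cons(e, a), a), m(cons(a, a), a, e), m(cons(e, cons(b, cons(cons(b, a), cons(a, a)))), cons(e, b), b)), a))  →  m(m(b, cons(m(cons(a, a), a, e), cons(e, e)), cons(e, e)), cons(m(cons(cons(a, b), a), a, e), e), cons(m(cons(cons(e, a), a), m(cons(a, a), a, e), m(cons(e, cons(b, cons(cons(b, a), cons(a, a)))), cons(e, b), b)), a))   [R2 at 1.2]
2. m(m(b, cons(m(cons(a, a), a, e), cons(e, e)), cons(e, e)), cons(m(cons(cons(a, b), a), a, e), e), cons(m(cons(cons(e, a), a), m(cons(a, a), a, e), m(cons(e, cons(b, cons(cons(b, a), cons(a, a)))), cons(e, b), b)), a))  →  m(m(b, cons(a, cons(e, e)), cons(e, e)), cons(m(cons(cons(a, b), a), a, e), e), cons(m(cons(cons(e, a), a), m(cons(a, a), a, e), m(cons(e, cons(b, cons(cons(b, a), cons(a, a)))), cons(e, b), b)), a))   [R5 at 1.2.1]
3. m(m(b, cons(a, cons(e, e)), cons(e, e)), cons(m(cons(cons(a, b), a), a, e), e), cons(m(cons(cons(e, a), a), m(cons(a, a), a, e), m(cons(e, cons(b, cons(cons(b, a), cons(a, a)))), cons(e, b), b)), a))  →  m(cons(e, b), cons(m(cons(cons(a, b), a), a, e), e), cons(m(cons(cons(e, a), a), m(cons(a, a), a, e), m(cons(e, cons(b, cons(cons(b, a), cons(a, a)))), cons(e, b), b)), a))   [R1 at 1]
4. m(cons(e, b), cons(m(cons(cons(a, b), a), a, e), e), cons(m(cons(cons(e, a), a), m(cons(a, a), a, e), m(cons(e, cons(b, cons(cons(b, a), cons(a, a)))), cons(e, b), b)), a))  →  m(cons(e, b), cons(cons(a, b), e), cons(m(cons(cons(e, a), a), m(cons(a, a), a, e), m(cons(e, cons(b, cons(cons(b, a), cons(a, a)))), cons(e, b), b)), a))   [R5 at 2.1]
5. m(cons(e, b), cons(cons(a, b), e), cons(m(cons(cons(e, a), a), m(cons(a, a), a, e), m(cons(e, cons(b, cons(cons(b, a), cons(a, a)))), cons(e, b), b)), a))  →  m(cons(e, b), cons(cons(a, b), e), cons(m(cons(cons(e, a), a), a, m(cons(e, cons(b, cons(cons(b, a), cons(a, a)))), cons(e, b), b)), a))   [R5 at 3.1.2]
6. m(cons(e, b), cons(cons(a, b), e), cons(m(cons(cons(e, a), a), a, m(cons(e, cons(b, cons(cons(b, a), cons(a, a)))), cons(e, b), b)), a))  →  m(cons(e, b), cons(cons(a, b), e), cons(m(cons(cons(e, a), a), a, e), a))   [R2 at 3.1.3]
7. m(cons(e, b), cons(cons(a, b), e), cons(m(cons(cons(e, a), a), a, e), a))  →  m(cons(e, b), cons(cons(a, b), e), cons(cons(e, a), a))   [R5 at 3.1]
8. m(cons(e, b), cons(cons(a, b), e), cons(cons(e, a), a))  →  a   [R3 at ε]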